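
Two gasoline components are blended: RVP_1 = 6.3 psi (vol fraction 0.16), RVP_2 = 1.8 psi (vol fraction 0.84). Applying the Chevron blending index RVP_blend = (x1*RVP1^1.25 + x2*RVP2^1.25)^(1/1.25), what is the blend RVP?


Chevron index: RVP_blend = (sum xi*RVPi^1.25)^(1/1.25)
RVP^1.25 terms: 0.16 * 6.3^1.25 + 0.84 * 1.8^1.25 = 3.3483
RVP_blend = 3.3483^(1/1.25) = 2.629

2.629 psi


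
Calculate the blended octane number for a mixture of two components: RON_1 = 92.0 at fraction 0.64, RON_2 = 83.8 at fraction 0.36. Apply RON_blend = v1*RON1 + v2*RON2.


Linear blending: RON_blend = sum(vi * RONi)
Contribution 1: 0.64 * 92.0 = 58.88
Contribution 2: 0.36 * 83.8 = 30.168
RON_blend = 58.88 + 30.168 = 89.048

89.048


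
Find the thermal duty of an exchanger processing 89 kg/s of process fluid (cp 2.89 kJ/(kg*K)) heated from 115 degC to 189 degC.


Q = m_dot * cp * delta_T
delta_T = 189 - 115 = 74 K
Q = 89 * 2.89 * 74
= 257.21 * 74
= 19033.54 kW

19033.54 kW


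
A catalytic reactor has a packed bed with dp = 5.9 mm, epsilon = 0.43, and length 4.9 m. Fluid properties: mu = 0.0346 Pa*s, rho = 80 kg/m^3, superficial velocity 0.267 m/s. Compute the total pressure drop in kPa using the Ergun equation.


dp = 5.9 mm = 0.0059 m
Viscous term = 150*0.0346*0.267*(1-0.43)^2 / (0.0059^2*0.43^3) = 162674
Inertial term = 1.75*80*0.267^2*(1-0.43) / (0.0059*0.43^3) = 12127.4
dP/L = 162674 + 12127.4 = 174801 Pa/m
dP = 174801 * 4.9 / 1000 = 856.5 kPa

856.5 kPa


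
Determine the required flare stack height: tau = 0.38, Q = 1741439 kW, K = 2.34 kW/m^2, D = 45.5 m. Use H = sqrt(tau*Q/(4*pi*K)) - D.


tau*Q/(4*pi*K) = 0.38 * 1741439 / (4 * pi * 2.34) = 22504.3
sqrt(22504.3) = 150.014
H = 150.014 - 45.5 = 104.5

104.5 m


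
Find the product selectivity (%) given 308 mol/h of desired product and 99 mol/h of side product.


Selectivity = desired / (desired + undesired) * 100
Total products = 308 + 99 = 407 mol/h
S = 308 / 407 * 100
= 0.7568 * 100
= 75.68 %

75.68 %


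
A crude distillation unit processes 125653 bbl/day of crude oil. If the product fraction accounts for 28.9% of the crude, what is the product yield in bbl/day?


Crude throughput = 125653 bbl/day
Fraction yield = 28.9%
yield = throughput * fraction / 100
yield = 125653 * 28.9 / 100 = 36313.717

36313.717 bbl/day


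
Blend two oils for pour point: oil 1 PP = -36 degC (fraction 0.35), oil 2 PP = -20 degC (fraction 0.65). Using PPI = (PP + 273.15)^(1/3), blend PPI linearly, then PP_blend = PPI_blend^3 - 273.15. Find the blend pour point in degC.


PPI_1 = (-36 + 273.15)^(1/3) = 6.189768
PPI_2 = (-20 + 273.15)^(1/3) = 6.325953
PPI_blend = 0.35 * 6.189768 + 0.65 * 6.325953 = 6.278288
PP_blend = 6.278288^3 - 273.15 = 247.4707 - 273.15 = -25.68

-25.68 degC


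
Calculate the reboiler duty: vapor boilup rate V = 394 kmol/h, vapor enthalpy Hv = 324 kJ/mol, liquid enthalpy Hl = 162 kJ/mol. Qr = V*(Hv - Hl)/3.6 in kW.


Qr = 394 * (324 - 162) / 3.6 = 394 * 162 / 3.6 = 17730

17730 kW


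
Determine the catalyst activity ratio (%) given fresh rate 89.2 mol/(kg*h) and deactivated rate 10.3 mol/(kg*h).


Activity (%) = (rate_used / rate_fresh) * 100
rate_used = 10.3, rate_fresh = 89.2
= (10.3 / 89.2) * 100
= 0.1155 * 100 = 11.55

11.55 %


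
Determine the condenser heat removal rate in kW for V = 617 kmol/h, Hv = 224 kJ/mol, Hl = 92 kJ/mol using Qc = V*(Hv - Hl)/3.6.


Qc = 617 * (224 - 92) / 3.6 = 617 * 132 / 3.6 = 22620

22620 kW


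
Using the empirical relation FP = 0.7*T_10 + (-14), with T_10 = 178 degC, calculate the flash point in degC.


FP = 0.7 * 178 + (-14) = 110.6

110.6 degC


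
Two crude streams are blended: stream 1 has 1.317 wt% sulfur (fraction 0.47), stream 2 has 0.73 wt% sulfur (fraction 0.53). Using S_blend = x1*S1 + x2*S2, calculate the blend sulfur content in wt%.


Linear sulfur blending: S_blend = x1*S1 + x2*S2
Contribution 1: 0.47 * 1.317 = 0.61899 wt%
Contribution 2: 0.53 * 0.73 = 0.3869 wt%
S_blend = 0.61899 + 0.3869 = 1.00589

1.00589 wt%


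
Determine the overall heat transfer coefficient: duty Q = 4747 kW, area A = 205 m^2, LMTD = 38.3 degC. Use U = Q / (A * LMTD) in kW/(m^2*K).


From Q = U*A*LMTD, U = Q / (A * LMTD)
U = 4747 / (205 * 38.3) = 4747 / 7851.5 = 0.6046

0.6046 kW/(m^2*K)


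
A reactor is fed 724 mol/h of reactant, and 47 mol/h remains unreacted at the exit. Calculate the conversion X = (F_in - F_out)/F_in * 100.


X = (F_in - F_out) / F_in * 100
Moles reacted = 724 - 47 = 677
X = 677 / 724 * 100
= 0.9351 * 100
= 93.51 %

93.51 %


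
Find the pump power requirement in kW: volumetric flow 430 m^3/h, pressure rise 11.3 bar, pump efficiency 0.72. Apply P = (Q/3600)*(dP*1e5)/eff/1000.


Q = 430 / 3600 = 0.119444 m^3/s
P = 0.119444 * (11.3 * 1e5) / 0.72 / 1000 = 187.5

187.5 kW


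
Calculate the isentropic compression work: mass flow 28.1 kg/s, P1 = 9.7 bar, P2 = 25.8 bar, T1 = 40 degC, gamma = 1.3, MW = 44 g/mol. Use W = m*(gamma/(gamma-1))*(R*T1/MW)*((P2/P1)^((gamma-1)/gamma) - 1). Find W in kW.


Isentropic work: W = m*(gamma/(gamma-1))*(R*T1/MW)*((P2/P1)^((gamma-1)/gamma) - 1)
T1 = 40 + 273.15 = 313.15 K
Pressure ratio = 25.8 / 9.7 = 2.65979
Exponent = (1.3 - 1)/1.3 = 0.230769
(P2/P1)^exp - 1 = 2.65979^0.230769 - 1 = 0.253261
W = 28.1 * 1.3 / 0.3 * 8.314 * 313.15 / 44 * 0.253261 = 1825

1825 kW


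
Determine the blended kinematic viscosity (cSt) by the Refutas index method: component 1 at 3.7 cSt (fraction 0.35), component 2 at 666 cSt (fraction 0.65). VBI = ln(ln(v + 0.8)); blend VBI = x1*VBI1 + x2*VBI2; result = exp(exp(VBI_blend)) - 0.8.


Refutas method: VBN_i = 14.534*ln(ln(visc_i + 0.8)) + 10.975, blended linearly by mass fraction; since VBN is linear in VBI_i = ln(ln(visc_i + 0.8)) and the fractions sum to 1, blend VBI directly: visc = exp(exp(VBI_blend)) - 0.8
VBI_1 = ln(ln(3.7 + 0.8)) = 0.40818
VBI_2 = ln(ln(666 + 0.8)) = 1.87219
VBI_blend = 0.35 * 0.40818 + 0.65 * 1.87219 = 1.35979
visc_blend = exp(exp(1.35979)) - 0.8 = 48.37

48.37 cSt


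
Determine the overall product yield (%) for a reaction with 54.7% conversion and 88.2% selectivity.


Overall yield = conversion (%) * selectivity (%) / 100
Conversion = 54.7%, Selectivity = 88.2%
Y = 54.7 * 88.2 / 100
= 48.2454 %

48.2454 %


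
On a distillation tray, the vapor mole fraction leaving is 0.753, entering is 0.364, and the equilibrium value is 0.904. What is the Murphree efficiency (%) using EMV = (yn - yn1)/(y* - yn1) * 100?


Murphree vapor efficiency: EMV = (y_n - y_(n-1)) / (y*_n - y_(n-1)) * 100
EMV = (0.753 - 0.364) / (0.904 - 0.364) * 100 = 0.389 / 0.54 * 100 = 72.04

72.04 %


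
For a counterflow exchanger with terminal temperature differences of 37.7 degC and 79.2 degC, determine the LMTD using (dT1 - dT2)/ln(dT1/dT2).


LMTD = (dT1 - dT2) / ln(dT1/dT2)
= (37.7 - 79.2) / ln(37.7 / 79.2) = -41.5 / -0.742316 = 55.91

55.91 degC


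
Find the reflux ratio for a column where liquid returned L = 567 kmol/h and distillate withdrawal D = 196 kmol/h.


Reflux ratio definition: R = L / D (liquid returned / distillate withdrawn)
L = 567 kmol/h, D = 196 kmol/h
R = 567 / 196 = 2.893

2.893


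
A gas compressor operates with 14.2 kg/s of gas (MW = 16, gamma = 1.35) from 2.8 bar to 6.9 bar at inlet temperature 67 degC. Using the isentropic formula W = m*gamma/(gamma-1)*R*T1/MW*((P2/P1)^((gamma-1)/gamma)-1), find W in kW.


Isentropic work: W = m*(gamma/(gamma-1))*(R*T1/MW)*((P2/P1)^((gamma-1)/gamma) - 1)
T1 = 67 + 273.15 = 340.15 K
Pressure ratio = 6.9 / 2.8 = 2.46429
Exponent = (1.35 - 1)/1.35 = 0.259259
(P2/P1)^exp - 1 = 2.46429^0.259259 - 1 = 0.263425
W = 14.2 * 1.35 / 0.35 * 8.314 * 340.15 / 16 * 0.263425 = 2550

2550 kW


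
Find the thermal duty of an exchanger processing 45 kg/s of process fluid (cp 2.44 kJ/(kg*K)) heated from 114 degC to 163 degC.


Q = m_dot * cp * delta_T
delta_T = 163 - 114 = 49 K
Q = 45 * 2.44 * 49
= 109.8 * 49
= 5380.2 kW

5380.2 kW


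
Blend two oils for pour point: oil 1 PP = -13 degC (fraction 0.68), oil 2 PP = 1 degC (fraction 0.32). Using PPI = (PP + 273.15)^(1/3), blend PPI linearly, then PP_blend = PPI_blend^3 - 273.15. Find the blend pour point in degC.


PPI_1 = (-13 + 273.15)^(1/3) = 6.383731
PPI_2 = (1 + 273.15)^(1/3) = 6.49625
PPI_blend = 0.68 * 6.383731 + 0.32 * 6.49625 = 6.419737
PP_blend = 6.419737^3 - 273.15 = 264.5768 - 273.15 = -8.57

-8.57 degC


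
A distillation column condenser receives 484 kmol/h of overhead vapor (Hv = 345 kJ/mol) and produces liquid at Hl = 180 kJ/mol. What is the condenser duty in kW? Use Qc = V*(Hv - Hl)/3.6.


Qc = 484 * (345 - 180) / 3.6 = 484 * 165 / 3.6 = 22180

22180 kW


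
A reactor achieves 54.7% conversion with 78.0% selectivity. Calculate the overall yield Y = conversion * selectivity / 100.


Overall yield = conversion (%) * selectivity (%) / 100
Conversion = 54.7%, Selectivity = 78.0%
Y = 54.7 * 78.0 / 100
= 42.666 %

42.666 %


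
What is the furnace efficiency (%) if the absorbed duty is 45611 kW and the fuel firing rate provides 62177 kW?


Furnace efficiency = Q_absorbed / Q_fuel * 100
= 45611 / 62177 * 100 = 73.36

73.36 %


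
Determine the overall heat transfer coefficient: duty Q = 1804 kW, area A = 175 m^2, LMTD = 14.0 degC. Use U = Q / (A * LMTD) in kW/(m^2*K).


From Q = U*A*LMTD, U = Q / (A * LMTD)
U = 1804 / (175 * 14.0) = 1804 / 2450 = 0.7363

0.7363 kW/(m^2*K)


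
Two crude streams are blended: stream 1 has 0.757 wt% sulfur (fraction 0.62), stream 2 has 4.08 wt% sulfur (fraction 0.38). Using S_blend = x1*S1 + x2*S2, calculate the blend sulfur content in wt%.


Linear sulfur blending: S_blend = x1*S1 + x2*S2
Contribution 1: 0.62 * 0.757 = 0.46934 wt%
Contribution 2: 0.38 * 4.08 = 1.5504 wt%
S_blend = 0.46934 + 1.5504 = 2.01974

2.01974 wt%


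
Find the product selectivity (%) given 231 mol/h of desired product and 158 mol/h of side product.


Selectivity = desired / (desired + undesired) * 100
Total products = 231 + 158 = 389 mol/h
S = 231 / 389 * 100
= 0.5938 * 100
= 59.38 %

59.38 %


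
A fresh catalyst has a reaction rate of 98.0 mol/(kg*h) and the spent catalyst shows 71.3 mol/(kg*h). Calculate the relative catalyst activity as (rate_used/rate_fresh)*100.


Activity (%) = (rate_used / rate_fresh) * 100
rate_used = 71.3, rate_fresh = 98.0
= (71.3 / 98.0) * 100
= 0.7276 * 100 = 72.76

72.76 %


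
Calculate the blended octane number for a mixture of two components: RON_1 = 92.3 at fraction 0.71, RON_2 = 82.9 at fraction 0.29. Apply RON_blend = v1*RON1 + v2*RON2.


Linear blending: RON_blend = sum(vi * RONi)
Contribution 1: 0.71 * 92.3 = 65.533
Contribution 2: 0.29 * 82.9 = 24.041
RON_blend = 65.533 + 24.041 = 89.574

89.574


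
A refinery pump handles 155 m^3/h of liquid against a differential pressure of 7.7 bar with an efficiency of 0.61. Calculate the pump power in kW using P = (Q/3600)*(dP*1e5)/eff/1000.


Q = 155 / 3600 = 0.0430556 m^3/s
P = 0.0430556 * (7.7 * 1e5) / 0.61 / 1000 = 54.35

54.35 kW


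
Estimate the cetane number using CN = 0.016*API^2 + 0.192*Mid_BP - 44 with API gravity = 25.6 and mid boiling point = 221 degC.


CN = 0.016 * 25.6^2 + 0.192 * 221 - 44
CN = 10.48576 + 42.432 - 44 = 8.91776

8.91776


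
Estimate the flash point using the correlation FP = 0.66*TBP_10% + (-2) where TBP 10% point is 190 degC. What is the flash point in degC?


FP = 0.66 * 190 + (-2) = 123.4

123.4 degC


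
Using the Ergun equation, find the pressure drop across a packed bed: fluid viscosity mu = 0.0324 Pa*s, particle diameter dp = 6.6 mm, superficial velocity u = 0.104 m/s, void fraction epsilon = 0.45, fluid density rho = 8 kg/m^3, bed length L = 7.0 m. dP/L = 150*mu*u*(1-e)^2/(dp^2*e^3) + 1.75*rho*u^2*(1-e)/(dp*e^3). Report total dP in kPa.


dp = 6.6 mm = 0.0066 m
Viscous term = 150*0.0324*0.104*(1-0.45)^2 / (0.0066^2*0.45^3) = 38518.5
Inertial term = 1.75*8*0.104^2*(1-0.45) / (0.0066*0.45^3) = 138.476
dP/L = 38518.5 + 138.476 = 38657 Pa/m
dP = 38657 * 7.0 / 1000 = 270.6 kPa

270.6 kPa


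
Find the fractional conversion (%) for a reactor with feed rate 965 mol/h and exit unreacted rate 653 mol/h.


X = (F_in - F_out) / F_in * 100
Moles reacted = 965 - 653 = 312
X = 312 / 965 * 100
= 0.3233 * 100
= 32.33 %

32.33 %


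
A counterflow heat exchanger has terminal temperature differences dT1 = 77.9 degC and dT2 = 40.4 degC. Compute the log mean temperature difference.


LMTD = (dT1 - dT2) / ln(dT1/dT2)
= (77.9 - 40.4) / ln(77.9 / 40.4) = 37.5 / 0.656596 = 57.11

57.11 degC


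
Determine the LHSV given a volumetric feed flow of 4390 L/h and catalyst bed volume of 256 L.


LHSV = volumetric feed rate / catalyst volume
= 4390 L/h / 256 L
= 17.15 h^-1

17.15 h^-1


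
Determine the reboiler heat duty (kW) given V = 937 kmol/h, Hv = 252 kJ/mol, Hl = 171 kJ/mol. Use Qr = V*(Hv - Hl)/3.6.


Qr = 937 * (252 - 171) / 3.6 = 937 * 81 / 3.6 = 21080

21080 kW


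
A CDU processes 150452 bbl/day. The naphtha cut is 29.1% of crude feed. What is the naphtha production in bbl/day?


Crude throughput = 150452 bbl/day
Fraction yield = 29.1%
yield = throughput * fraction / 100
yield = 150452 * 29.1 / 100 = 43781.532

43781.532 bbl/day


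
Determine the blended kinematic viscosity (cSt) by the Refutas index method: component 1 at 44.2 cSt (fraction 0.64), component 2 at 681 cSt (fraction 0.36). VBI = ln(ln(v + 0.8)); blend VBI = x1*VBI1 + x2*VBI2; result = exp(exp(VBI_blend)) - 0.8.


Refutas method: VBN_i = 14.534*ln(ln(visc_i + 0.8)) + 10.975, blended linearly by mass fraction; since VBN is linear in VBI_i = ln(ln(visc_i + 0.8)) and the fractions sum to 1, blend VBI directly: visc = exp(exp(VBI_blend)) - 0.8
VBI_1 = ln(ln(44.2 + 0.8)) = 1.33675
VBI_2 = ln(ln(681 + 0.8)) = 1.8756
VBI_blend = 0.64 * 1.33675 + 0.36 * 1.8756 = 1.53074
visc_blend = exp(exp(1.53074)) - 0.8 = 100.9

100.9 cSt


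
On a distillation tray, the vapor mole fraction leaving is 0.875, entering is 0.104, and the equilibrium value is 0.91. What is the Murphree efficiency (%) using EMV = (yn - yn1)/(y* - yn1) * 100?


Murphree vapor efficiency: EMV = (y_n - y_(n-1)) / (y*_n - y_(n-1)) * 100
EMV = (0.875 - 0.104) / (0.91 - 0.104) * 100 = 0.771 / 0.806 * 100 = 95.66

95.66 %


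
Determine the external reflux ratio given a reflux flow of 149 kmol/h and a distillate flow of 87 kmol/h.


Reflux ratio definition: R = L / D (liquid returned / distillate withdrawn)
L = 149 kmol/h, D = 87 kmol/h
R = 149 / 87 = 1.713

1.713


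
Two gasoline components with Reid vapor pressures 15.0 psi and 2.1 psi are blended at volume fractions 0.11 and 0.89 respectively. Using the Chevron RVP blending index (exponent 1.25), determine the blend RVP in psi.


Chevron index: RVP_blend = (sum xi*RVPi^1.25)^(1/1.25)
RVP^1.25 terms: 0.11 * 15.0^1.25 + 0.89 * 2.1^1.25 = 5.49709
RVP_blend = 5.49709^(1/1.25) = 3.909

3.909 psi


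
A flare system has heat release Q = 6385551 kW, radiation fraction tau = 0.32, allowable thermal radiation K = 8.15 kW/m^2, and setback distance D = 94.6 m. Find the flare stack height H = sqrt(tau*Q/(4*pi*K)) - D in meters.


tau*Q/(4*pi*K) = 0.32 * 6385551 / (4 * pi * 8.15) = 19951.7
sqrt(19951.7) = 141.25
H = 141.25 - 94.6 = 46.65

46.65 m


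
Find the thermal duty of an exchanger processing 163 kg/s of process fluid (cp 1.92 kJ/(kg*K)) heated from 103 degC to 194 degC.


Q = m_dot * cp * delta_T
delta_T = 194 - 103 = 91 K
Q = 163 * 1.92 * 91
= 312.96 * 91
= 28479.36 kW

28479.36 kW


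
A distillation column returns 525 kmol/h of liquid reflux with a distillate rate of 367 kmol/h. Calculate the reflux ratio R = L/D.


Reflux ratio definition: R = L / D (liquid returned / distillate withdrawn)
L = 525 kmol/h, D = 367 kmol/h
R = 525 / 367 = 1.431

1.431


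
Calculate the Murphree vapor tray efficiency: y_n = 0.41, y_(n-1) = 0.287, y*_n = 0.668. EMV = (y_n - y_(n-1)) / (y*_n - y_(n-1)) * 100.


Murphree vapor efficiency: EMV = (y_n - y_(n-1)) / (y*_n - y_(n-1)) * 100
EMV = (0.41 - 0.287) / (0.668 - 0.287) * 100 = 0.123 / 0.381 * 100 = 32.28

32.28 %


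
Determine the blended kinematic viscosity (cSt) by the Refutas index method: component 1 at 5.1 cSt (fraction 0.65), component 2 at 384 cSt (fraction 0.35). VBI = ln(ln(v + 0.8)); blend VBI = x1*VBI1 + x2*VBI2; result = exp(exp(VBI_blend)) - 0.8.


Refutas method: VBN_i = 14.534*ln(ln(visc_i + 0.8)) + 10.975, blended linearly by mass fraction; since VBN is linear in VBI_i = ln(ln(visc_i + 0.8)) and the fractions sum to 1, blend VBI directly: visc = exp(exp(VBI_blend)) - 0.8
VBI_1 = ln(ln(5.1 + 0.8)) = 0.573774
VBI_2 = ln(ln(384 + 0.8)) = 1.78385
VBI_blend = 0.65 * 0.573774 + 0.35 * 1.78385 = 0.997301
visc_blend = exp(exp(0.997301)) - 0.8 = 14.24

14.24 cSt


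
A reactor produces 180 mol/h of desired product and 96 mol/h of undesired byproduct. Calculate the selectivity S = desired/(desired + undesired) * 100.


Selectivity = desired / (desired + undesired) * 100
Total products = 180 + 96 = 276 mol/h
S = 180 / 276 * 100
= 0.6522 * 100
= 65.22 %

65.22 %


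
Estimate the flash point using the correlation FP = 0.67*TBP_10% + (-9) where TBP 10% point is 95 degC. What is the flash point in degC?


FP = 0.67 * 95 + (-9) = 54.65

54.65 degC


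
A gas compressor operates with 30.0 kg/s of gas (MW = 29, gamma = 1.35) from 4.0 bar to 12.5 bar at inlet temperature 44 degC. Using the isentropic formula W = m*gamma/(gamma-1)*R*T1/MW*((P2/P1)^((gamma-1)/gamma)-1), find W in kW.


Isentropic work: W = m*(gamma/(gamma-1))*(R*T1/MW)*((P2/P1)^((gamma-1)/gamma) - 1)
T1 = 44 + 273.15 = 317.15 K
Pressure ratio = 12.5 / 4.0 = 3.125
Exponent = (1.35 - 1)/1.35 = 0.259259
(P2/P1)^exp - 1 = 3.125^0.259259 - 1 = 0.343675
W = 30.0 * 1.35 / 0.35 * 8.314 * 317.15 / 29 * 0.343675 = 3616

3616 kW


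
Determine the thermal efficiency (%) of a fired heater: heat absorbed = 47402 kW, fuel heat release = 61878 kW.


Furnace efficiency = Q_absorbed / Q_fuel * 100
= 47402 / 61878 * 100 = 76.61

76.61 %


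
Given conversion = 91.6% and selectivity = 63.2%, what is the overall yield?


Overall yield = conversion (%) * selectivity (%) / 100
Conversion = 91.6%, Selectivity = 63.2%
Y = 91.6 * 63.2 / 100
= 57.8912 %

57.8912 %


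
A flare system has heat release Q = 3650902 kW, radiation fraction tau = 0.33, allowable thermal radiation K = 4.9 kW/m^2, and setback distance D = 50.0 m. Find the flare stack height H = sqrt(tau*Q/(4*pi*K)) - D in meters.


tau*Q/(4*pi*K) = 0.33 * 3650902 / (4 * pi * 4.9) = 19566.3
sqrt(19566.3) = 139.88
H = 139.88 - 50.0 = 89.88

89.88 m


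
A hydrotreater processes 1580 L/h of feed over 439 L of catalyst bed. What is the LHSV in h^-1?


LHSV = volumetric feed rate / catalyst volume
= 1580 L/h / 439 L
= 3.599 h^-1

3.599 h^-1


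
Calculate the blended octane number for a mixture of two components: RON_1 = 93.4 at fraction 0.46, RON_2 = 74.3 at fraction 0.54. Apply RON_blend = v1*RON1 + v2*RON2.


Linear blending: RON_blend = sum(vi * RONi)
Contribution 1: 0.46 * 93.4 = 42.964
Contribution 2: 0.54 * 74.3 = 40.122
RON_blend = 42.964 + 40.122 = 83.086

83.086


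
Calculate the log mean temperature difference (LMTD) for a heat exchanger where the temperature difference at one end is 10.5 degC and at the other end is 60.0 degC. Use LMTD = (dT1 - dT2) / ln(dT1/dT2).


LMTD = (dT1 - dT2) / ln(dT1/dT2)
= (10.5 - 60.0) / ln(10.5 / 60.0) = -49.5 / -1.74297 = 28.40

28.40 degC


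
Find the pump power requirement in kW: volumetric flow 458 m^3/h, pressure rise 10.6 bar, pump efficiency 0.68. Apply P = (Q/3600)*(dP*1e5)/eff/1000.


Q = 458 / 3600 = 0.127222 m^3/s
P = 0.127222 * (10.6 * 1e5) / 0.68 / 1000 = 198.3

198.3 kW


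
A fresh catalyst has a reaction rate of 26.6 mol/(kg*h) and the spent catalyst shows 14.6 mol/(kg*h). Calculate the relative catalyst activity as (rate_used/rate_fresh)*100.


Activity (%) = (rate_used / rate_fresh) * 100
rate_used = 14.6, rate_fresh = 26.6
= (14.6 / 26.6) * 100
= 0.5489 * 100 = 54.89

54.89 %


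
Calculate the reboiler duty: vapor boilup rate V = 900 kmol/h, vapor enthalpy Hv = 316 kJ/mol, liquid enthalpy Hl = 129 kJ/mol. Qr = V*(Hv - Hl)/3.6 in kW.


Qr = 900 * (316 - 129) / 3.6 = 900 * 187 / 3.6 = 46750

46750 kW


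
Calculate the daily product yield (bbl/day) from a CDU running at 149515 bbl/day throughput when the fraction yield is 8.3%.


Crude throughput = 149515 bbl/day
Fraction yield = 8.3%
yield = throughput * fraction / 100
yield = 149515 * 8.3 / 100 = 12409.745

12409.745 bbl/day


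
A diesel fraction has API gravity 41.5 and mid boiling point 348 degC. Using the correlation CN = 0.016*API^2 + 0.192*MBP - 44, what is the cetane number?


CN = 0.016 * 41.5^2 + 0.192 * 348 - 44
CN = 27.556 + 66.816 - 44 = 50.372

50.372


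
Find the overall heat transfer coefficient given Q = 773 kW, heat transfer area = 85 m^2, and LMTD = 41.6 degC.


From Q = U*A*LMTD, U = Q / (A * LMTD)
U = 773 / (85 * 41.6) = 773 / 3536 = 0.2186

0.2186 kW/(m^2*K)


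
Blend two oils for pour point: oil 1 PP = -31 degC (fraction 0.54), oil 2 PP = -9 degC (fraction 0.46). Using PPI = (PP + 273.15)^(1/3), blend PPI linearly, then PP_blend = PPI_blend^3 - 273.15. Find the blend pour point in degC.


PPI_1 = (-31 + 273.15)^(1/3) = 6.232967
PPI_2 = (-9 + 273.15)^(1/3) = 6.416283
PPI_blend = 0.54 * 6.232967 + 0.46 * 6.416283 = 6.317292
PP_blend = 6.317292^3 - 273.15 = 252.1116 - 273.15 = -21.04

-21.04 degC


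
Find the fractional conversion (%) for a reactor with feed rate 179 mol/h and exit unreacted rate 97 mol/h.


X = (F_in - F_out) / F_in * 100
Moles reacted = 179 - 97 = 82
X = 82 / 179 * 100
= 0.4581 * 100
= 45.81 %

45.81 %


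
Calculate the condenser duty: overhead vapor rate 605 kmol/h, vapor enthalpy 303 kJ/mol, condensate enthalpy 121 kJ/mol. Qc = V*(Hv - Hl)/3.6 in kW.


Qc = 605 * (303 - 121) / 3.6 = 605 * 182 / 3.6 = 30590

30590 kW


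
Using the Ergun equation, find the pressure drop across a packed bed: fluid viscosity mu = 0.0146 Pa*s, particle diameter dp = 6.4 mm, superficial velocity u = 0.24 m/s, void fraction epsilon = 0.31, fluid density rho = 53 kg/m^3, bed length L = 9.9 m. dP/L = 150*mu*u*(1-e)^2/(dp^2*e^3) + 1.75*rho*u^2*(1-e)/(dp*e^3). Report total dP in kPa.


dp = 6.4 mm = 0.0064 m
Viscous term = 150*0.0146*0.24*(1-0.31)^2 / (0.0064^2*0.31^3) = 205073
Inertial term = 1.75*53*0.24^2*(1-0.31) / (0.0064*0.31^3) = 19333.9
dP/L = 205073 + 19333.9 = 224407 Pa/m
dP = 224407 * 9.9 / 1000 = 2222 kPa

2222 kPa


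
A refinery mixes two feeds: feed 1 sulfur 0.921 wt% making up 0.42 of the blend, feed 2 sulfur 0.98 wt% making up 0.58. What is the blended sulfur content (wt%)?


Linear sulfur blending: S_blend = x1*S1 + x2*S2
Contribution 1: 0.42 * 0.921 = 0.38682 wt%
Contribution 2: 0.58 * 0.98 = 0.5684 wt%
S_blend = 0.38682 + 0.5684 = 0.95522

0.95522 wt%


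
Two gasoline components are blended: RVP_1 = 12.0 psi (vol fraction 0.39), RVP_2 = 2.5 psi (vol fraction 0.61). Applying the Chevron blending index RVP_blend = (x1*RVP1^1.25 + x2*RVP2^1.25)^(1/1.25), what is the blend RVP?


Chevron index: RVP_blend = (sum xi*RVPi^1.25)^(1/1.25)
RVP^1.25 terms: 0.39 * 12.0^1.25 + 0.61 * 2.5^1.25 = 10.628
RVP_blend = 10.628^(1/1.25) = 6.625

6.625 psi


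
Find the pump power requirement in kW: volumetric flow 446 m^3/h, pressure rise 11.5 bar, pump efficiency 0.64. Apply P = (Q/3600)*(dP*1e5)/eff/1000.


Q = 446 / 3600 = 0.123889 m^3/s
P = 0.123889 * (11.5 * 1e5) / 0.64 / 1000 = 222.6

222.6 kW


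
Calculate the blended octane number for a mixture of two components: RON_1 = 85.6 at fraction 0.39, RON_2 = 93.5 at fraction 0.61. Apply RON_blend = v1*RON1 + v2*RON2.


Linear blending: RON_blend = sum(vi * RONi)
Contribution 1: 0.39 * 85.6 = 33.384
Contribution 2: 0.61 * 93.5 = 57.035
RON_blend = 33.384 + 57.035 = 90.419

90.419


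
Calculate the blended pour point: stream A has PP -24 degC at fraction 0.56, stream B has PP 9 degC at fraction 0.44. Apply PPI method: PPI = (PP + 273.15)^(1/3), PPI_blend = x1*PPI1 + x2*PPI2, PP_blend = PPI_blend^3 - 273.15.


PPI_1 = (-24 + 273.15)^(1/3) = 6.292458
PPI_2 = (9 + 273.15)^(1/3) = 6.558835
PPI_blend = 0.56 * 6.292458 + 0.44 * 6.558835 = 6.409664
PP_blend = 6.409664^3 - 273.15 = 263.3333 - 273.15 = -9.82

-9.82 degC


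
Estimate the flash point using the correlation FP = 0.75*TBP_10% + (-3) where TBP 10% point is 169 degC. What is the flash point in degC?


FP = 0.75 * 169 + (-3) = 123.75

123.75 degC


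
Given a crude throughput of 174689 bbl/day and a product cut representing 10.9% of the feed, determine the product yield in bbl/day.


Crude throughput = 174689 bbl/day
Fraction yield = 10.9%
yield = throughput * fraction / 100
yield = 174689 * 10.9 / 100 = 19041.101

19041.101 bbl/day


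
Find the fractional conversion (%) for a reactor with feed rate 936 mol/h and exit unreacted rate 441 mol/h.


X = (F_in - F_out) / F_in * 100
Moles reacted = 936 - 441 = 495
X = 495 / 936 * 100
= 0.5288 * 100
= 52.88 %

52.88 %


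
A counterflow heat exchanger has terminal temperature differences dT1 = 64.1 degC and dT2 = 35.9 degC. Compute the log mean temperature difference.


LMTD = (dT1 - dT2) / ln(dT1/dT2)
= (64.1 - 35.9) / ln(64.1 / 35.9) = 28.2 / 0.579707 = 48.65

48.65 degC


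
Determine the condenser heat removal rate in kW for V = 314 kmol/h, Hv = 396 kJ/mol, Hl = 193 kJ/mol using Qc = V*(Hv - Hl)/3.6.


Qc = 314 * (396 - 193) / 3.6 = 314 * 203 / 3.6 = 17710

17710 kW


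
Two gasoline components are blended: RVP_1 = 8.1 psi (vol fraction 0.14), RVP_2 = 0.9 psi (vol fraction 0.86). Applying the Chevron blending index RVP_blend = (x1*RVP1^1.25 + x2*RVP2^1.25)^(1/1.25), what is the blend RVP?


Chevron index: RVP_blend = (sum xi*RVPi^1.25)^(1/1.25)
RVP^1.25 terms: 0.14 * 8.1^1.25 + 0.86 * 0.9^1.25 = 2.66696
RVP_blend = 2.66696^(1/1.25) = 2.192

2.192 psi


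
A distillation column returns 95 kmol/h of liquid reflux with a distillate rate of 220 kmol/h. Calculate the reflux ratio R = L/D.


Reflux ratio definition: R = L / D (liquid returned / distillate withdrawn)
L = 95 kmol/h, D = 220 kmol/h
R = 95 / 220 = 0.4318

0.4318


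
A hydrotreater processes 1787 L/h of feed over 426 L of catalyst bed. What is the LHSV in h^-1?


LHSV = volumetric feed rate / catalyst volume
= 1787 L/h / 426 L
= 4.195 h^-1

4.195 h^-1


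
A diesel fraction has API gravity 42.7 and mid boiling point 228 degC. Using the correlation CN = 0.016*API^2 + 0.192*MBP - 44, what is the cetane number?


CN = 0.016 * 42.7^2 + 0.192 * 228 - 44
CN = 29.17264 + 43.776 - 44 = 28.94864

28.94864


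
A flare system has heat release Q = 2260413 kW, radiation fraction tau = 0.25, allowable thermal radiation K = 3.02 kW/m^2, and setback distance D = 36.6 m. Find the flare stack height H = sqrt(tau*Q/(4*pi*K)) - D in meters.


tau*Q/(4*pi*K) = 0.25 * 2260413 / (4 * pi * 3.02) = 14890.6
sqrt(14890.6) = 122.027
H = 122.027 - 36.6 = 85.43

85.43 m


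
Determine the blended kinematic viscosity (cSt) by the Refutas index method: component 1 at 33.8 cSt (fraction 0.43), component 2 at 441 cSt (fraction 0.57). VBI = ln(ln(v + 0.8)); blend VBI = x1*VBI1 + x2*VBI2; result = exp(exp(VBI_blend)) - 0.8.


Refutas method: VBN_i = 14.534*ln(ln(visc_i + 0.8)) + 10.975, blended linearly by mass fraction; since VBN is linear in VBI_i = ln(ln(visc_i + 0.8)) and the fractions sum to 1, blend VBI directly: visc = exp(exp(VBI_blend)) - 0.8
VBI_1 = ln(ln(33.8 + 0.8)) = 1.26521
VBI_2 = ln(ln(441 + 0.8)) = 1.80679
VBI_blend = 0.43 * 1.26521 + 0.57 * 1.80679 = 1.57391
visc_blend = exp(exp(1.57391)) - 0.8 = 123.8

123.8 cSt


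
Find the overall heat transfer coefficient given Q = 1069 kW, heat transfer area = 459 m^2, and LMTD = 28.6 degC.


From Q = U*A*LMTD, U = Q / (A * LMTD)
U = 1069 / (459 * 28.6) = 1069 / 13127.4 = 0.08143

0.08143 kW/(m^2*K)


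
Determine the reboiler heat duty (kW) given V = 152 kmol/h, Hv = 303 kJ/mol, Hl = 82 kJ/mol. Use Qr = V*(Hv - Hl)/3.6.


Qr = 152 * (303 - 82) / 3.6 = 152 * 221 / 3.6 = 9331

9331 kW


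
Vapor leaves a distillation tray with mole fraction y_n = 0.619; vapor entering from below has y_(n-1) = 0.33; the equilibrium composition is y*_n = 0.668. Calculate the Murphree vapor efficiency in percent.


Murphree vapor efficiency: EMV = (y_n - y_(n-1)) / (y*_n - y_(n-1)) * 100
EMV = (0.619 - 0.33) / (0.668 - 0.33) * 100 = 0.289 / 0.338 * 100 = 85.50

85.50 %


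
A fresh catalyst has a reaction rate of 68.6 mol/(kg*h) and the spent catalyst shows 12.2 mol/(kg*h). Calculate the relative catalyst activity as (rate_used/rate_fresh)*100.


Activity (%) = (rate_used / rate_fresh) * 100
rate_used = 12.2, rate_fresh = 68.6
= (12.2 / 68.6) * 100
= 0.1778 * 100 = 17.78

17.78 %


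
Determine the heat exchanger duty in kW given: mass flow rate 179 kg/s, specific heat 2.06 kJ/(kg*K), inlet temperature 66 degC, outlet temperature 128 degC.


Q = m_dot * cp * delta_T
delta_T = 128 - 66 = 62 K
Q = 179 * 2.06 * 62
= 368.74 * 62
= 22861.88 kW

22861.88 kW


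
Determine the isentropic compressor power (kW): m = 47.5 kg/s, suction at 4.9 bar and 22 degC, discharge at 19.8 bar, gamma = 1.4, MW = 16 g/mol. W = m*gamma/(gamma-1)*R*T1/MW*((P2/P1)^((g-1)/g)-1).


Isentropic work: W = m*(gamma/(gamma-1))*(R*T1/MW)*((P2/P1)^((gamma-1)/gamma) - 1)
T1 = 22 + 273.15 = 295.15 K
Pressure ratio = 19.8 / 4.9 = 4.04082
Exponent = (1.4 - 1)/1.4 = 0.285714
(P2/P1)^exp - 1 = 4.04082^0.285714 - 1 = 0.490311
W = 47.5 * 1.4 / 0.4 * 8.314 * 295.15 / 16 * 0.490311 = 12500

12500 kW


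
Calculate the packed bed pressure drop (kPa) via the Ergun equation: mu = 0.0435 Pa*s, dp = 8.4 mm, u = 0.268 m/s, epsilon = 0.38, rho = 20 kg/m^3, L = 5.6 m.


dp = 8.4 mm = 0.0084 m
Viscous term = 150*0.0435*0.268*(1-0.38)^2 / (0.0084^2*0.38^3) = 173616
Inertial term = 1.75*20*0.268^2*(1-0.38) / (0.0084*0.38^3) = 3381.42
dP/L = 173616 + 3381.42 = 176997 Pa/m
dP = 176997 * 5.6 / 1000 = 991.2 kPa

991.2 kPa


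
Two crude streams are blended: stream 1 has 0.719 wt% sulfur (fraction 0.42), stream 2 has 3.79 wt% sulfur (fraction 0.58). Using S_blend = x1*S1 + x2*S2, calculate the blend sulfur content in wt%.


Linear sulfur blending: S_blend = x1*S1 + x2*S2
Contribution 1: 0.42 * 0.719 = 0.30198 wt%
Contribution 2: 0.58 * 3.79 = 2.1982 wt%
S_blend = 0.30198 + 2.1982 = 2.50018

2.50018 wt%


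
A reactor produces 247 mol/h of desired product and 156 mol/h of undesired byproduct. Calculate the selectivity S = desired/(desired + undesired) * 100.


Selectivity = desired / (desired + undesired) * 100
Total products = 247 + 156 = 403 mol/h
S = 247 / 403 * 100
= 0.6129 * 100
= 61.29 %

61.29 %


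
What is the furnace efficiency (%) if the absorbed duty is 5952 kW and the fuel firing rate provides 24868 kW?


Furnace efficiency = Q_absorbed / Q_fuel * 100
= 5952 / 24868 * 100 = 23.93

23.93 %


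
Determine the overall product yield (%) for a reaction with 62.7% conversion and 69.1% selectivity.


Overall yield = conversion (%) * selectivity (%) / 100
Conversion = 62.7%, Selectivity = 69.1%
Y = 62.7 * 69.1 / 100
= 43.3257 %

43.3257 %


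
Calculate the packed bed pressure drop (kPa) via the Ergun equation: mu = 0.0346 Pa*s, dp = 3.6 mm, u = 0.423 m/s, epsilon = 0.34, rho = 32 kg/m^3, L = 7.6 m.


dp = 3.6 mm = 0.0036 m
Viscous term = 150*0.0346*0.423*(1-0.34)^2 / (0.0036^2*0.34^3) = 1877390
Inertial term = 1.75*32*0.423^2*(1-0.34) / (0.0036*0.34^3) = 46738.4
dP/L = 1877390 + 46738.4 = 1924130 Pa/m
dP = 1924130 * 7.6 / 1000 = 14620 kPa

14620 kPa


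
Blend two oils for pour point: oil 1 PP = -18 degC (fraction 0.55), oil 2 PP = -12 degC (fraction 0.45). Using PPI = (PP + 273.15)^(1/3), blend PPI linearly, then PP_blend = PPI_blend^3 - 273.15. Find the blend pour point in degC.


PPI_1 = (-18 + 273.15)^(1/3) = 6.342569
PPI_2 = (-12 + 273.15)^(1/3) = 6.391901
PPI_blend = 0.55 * 6.342569 + 0.45 * 6.391901 = 6.364768
PP_blend = 6.364768^3 - 273.15 = 257.8385 - 273.15 = -15.31

-15.31 degC


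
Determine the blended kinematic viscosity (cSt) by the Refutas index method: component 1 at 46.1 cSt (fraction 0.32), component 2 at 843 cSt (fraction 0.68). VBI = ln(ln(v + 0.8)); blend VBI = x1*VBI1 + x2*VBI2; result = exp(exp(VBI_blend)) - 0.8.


Refutas method: VBN_i = 14.534*ln(ln(visc_i + 0.8)) + 10.975, blended linearly by mass fraction; since VBN is linear in VBI_i = ln(ln(visc_i + 0.8)) and the fractions sum to 1, blend VBI directly: visc = exp(exp(VBI_blend)) - 0.8
VBI_1 = ln(ln(46.1 + 0.8)) = 1.34756
VBI_2 = ln(ln(843 + 0.8)) = 1.90775
VBI_blend = 0.32 * 1.34756 + 0.68 * 1.90775 = 1.72849
visc_blend = exp(exp(1.72849)) - 0.8 = 278.5

278.5 cSt


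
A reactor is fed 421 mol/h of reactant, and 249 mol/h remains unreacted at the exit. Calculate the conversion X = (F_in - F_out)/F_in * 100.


X = (F_in - F_out) / F_in * 100
Moles reacted = 421 - 249 = 172
X = 172 / 421 * 100
= 0.4086 * 100
= 40.86 %

40.86 %


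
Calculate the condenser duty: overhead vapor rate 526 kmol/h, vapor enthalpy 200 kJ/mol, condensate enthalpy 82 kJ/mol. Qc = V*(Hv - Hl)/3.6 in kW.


Qc = 526 * (200 - 82) / 3.6 = 526 * 118 / 3.6 = 17240

17240 kW


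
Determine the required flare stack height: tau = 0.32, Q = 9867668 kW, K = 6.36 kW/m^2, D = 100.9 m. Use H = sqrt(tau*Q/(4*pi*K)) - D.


tau*Q/(4*pi*K) = 0.32 * 9867668 / (4 * pi * 6.36) = 39509.1
sqrt(39509.1) = 198.769
H = 198.769 - 100.9 = 97.87

97.87 m


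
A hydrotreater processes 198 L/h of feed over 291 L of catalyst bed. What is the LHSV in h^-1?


LHSV = volumetric feed rate / catalyst volume
= 198 L/h / 291 L
= 0.6804 h^-1

0.6804 h^-1


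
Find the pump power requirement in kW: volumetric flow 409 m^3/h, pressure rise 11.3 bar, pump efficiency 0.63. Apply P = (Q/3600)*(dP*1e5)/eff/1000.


Q = 409 / 3600 = 0.113611 m^3/s
P = 0.113611 * (11.3 * 1e5) / 0.63 / 1000 = 203.8

203.8 kW


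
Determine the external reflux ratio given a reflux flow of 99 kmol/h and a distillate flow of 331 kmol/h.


Reflux ratio definition: R = L / D (liquid returned / distillate withdrawn)
L = 99 kmol/h, D = 331 kmol/h
R = 99 / 331 = 0.2991

0.2991


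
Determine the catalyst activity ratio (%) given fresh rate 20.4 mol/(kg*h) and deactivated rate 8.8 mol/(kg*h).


Activity (%) = (rate_used / rate_fresh) * 100
rate_used = 8.8, rate_fresh = 20.4
= (8.8 / 20.4) * 100
= 0.4314 * 100 = 43.14

43.14 %


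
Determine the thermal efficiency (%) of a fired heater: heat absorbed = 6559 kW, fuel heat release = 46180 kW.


Furnace efficiency = Q_absorbed / Q_fuel * 100
= 6559 / 46180 * 100 = 14.20

14.20 %


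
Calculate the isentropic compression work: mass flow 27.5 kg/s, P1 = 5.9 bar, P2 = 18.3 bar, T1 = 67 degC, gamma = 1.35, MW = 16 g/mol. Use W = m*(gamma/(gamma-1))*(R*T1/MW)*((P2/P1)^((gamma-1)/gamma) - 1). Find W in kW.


Isentropic work: W = m*(gamma/(gamma-1))*(R*T1/MW)*((P2/P1)^((gamma-1)/gamma) - 1)
T1 = 67 + 273.15 = 340.15 K
Pressure ratio = 18.3 / 5.9 = 3.10169
Exponent = (1.35 - 1)/1.35 = 0.259259
(P2/P1)^exp - 1 = 3.10169^0.259259 - 1 = 0.34107
W = 27.5 * 1.35 / 0.35 * 8.314 * 340.15 / 16 * 0.34107 = 6394

6394 kW


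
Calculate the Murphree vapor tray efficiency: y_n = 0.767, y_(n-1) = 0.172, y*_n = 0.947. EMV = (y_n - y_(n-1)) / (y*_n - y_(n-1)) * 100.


Murphree vapor efficiency: EMV = (y_n - y_(n-1)) / (y*_n - y_(n-1)) * 100
EMV = (0.767 - 0.172) / (0.947 - 0.172) * 100 = 0.595 / 0.775 * 100 = 76.77

76.77 %


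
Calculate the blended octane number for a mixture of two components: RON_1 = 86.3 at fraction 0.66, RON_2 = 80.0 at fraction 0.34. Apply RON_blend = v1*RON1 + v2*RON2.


Linear blending: RON_blend = sum(vi * RONi)
Contribution 1: 0.66 * 86.3 = 56.958
Contribution 2: 0.34 * 80.0 = 27.2
RON_blend = 56.958 + 27.2 = 84.158

84.158


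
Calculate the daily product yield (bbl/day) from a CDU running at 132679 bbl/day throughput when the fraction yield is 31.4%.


Crude throughput = 132679 bbl/day
Fraction yield = 31.4%
yield = throughput * fraction / 100
yield = 132679 * 31.4 / 100 = 41661.206

41661.206 bbl/day


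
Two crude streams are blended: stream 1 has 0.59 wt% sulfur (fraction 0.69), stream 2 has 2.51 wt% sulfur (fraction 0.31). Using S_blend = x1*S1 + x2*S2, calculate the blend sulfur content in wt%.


Linear sulfur blending: S_blend = x1*S1 + x2*S2
Contribution 1: 0.69 * 0.59 = 0.4071 wt%
Contribution 2: 0.31 * 2.51 = 0.7781 wt%
S_blend = 0.4071 + 0.7781 = 1.1852

1.1852 wt%


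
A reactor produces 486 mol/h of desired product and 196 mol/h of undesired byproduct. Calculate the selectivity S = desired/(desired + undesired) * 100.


Selectivity = desired / (desired + undesired) * 100
Total products = 486 + 196 = 682 mol/h
S = 486 / 682 * 100
= 0.7126 * 100
= 71.26 %

71.26 %


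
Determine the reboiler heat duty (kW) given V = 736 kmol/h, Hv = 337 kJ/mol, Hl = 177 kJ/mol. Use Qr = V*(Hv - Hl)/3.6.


Qr = 736 * (337 - 177) / 3.6 = 736 * 160 / 3.6 = 32710

32710 kW


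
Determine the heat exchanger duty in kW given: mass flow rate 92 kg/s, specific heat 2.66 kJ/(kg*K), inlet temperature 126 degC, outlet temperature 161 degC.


Q = m_dot * cp * delta_T
delta_T = 161 - 126 = 35 K
Q = 92 * 2.66 * 35
= 244.72 * 35
= 8565.2 kW

8565.2 kW


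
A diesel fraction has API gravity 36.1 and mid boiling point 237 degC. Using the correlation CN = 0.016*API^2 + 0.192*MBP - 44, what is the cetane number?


CN = 0.016 * 36.1^2 + 0.192 * 237 - 44
CN = 20.85136 + 45.504 - 44 = 22.35536

22.35536


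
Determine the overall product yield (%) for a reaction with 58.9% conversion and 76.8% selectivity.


Overall yield = conversion (%) * selectivity (%) / 100
Conversion = 58.9%, Selectivity = 76.8%
Y = 58.9 * 76.8 / 100
= 45.2352 %

45.2352 %


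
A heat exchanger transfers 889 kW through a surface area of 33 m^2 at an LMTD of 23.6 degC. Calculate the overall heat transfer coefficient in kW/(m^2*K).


From Q = U*A*LMTD, U = Q / (A * LMTD)
U = 889 / (33 * 23.6) = 889 / 778.8 = 1.141

1.141 kW/(m^2*K)


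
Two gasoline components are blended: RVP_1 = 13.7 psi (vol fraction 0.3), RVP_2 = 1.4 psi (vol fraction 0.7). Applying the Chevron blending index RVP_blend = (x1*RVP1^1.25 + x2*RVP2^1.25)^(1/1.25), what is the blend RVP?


Chevron index: RVP_blend = (sum xi*RVPi^1.25)^(1/1.25)
RVP^1.25 terms: 0.3 * 13.7^1.25 + 0.7 * 1.4^1.25 = 8.97319
RVP_blend = 8.97319^(1/1.25) = 5.786

5.786 psi


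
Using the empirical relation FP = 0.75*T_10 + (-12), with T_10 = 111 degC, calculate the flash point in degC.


FP = 0.75 * 111 + (-12) = 71.25

71.25 degC


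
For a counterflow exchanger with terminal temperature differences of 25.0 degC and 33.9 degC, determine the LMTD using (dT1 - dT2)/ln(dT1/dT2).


LMTD = (dT1 - dT2) / ln(dT1/dT2)
= (25.0 - 33.9) / ln(25.0 / 33.9) = -8.9 / -0.304539 = 29.22

29.22 degC


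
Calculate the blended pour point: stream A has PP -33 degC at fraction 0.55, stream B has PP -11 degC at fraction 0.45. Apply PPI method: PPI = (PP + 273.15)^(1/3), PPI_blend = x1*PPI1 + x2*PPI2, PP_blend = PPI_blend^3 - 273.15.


PPI_1 = (-33 + 273.15)^(1/3) = 6.215759
PPI_2 = (-11 + 273.15)^(1/3) = 6.400049
PPI_blend = 0.55 * 6.215759 + 0.45 * 6.400049 = 6.29869
PP_blend = 6.29869^3 - 273.15 = 249.8911 - 273.15 = -23.26

-23.26 degC


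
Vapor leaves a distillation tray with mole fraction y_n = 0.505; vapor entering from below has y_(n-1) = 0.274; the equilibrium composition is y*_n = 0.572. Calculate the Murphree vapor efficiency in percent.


Murphree vapor efficiency: EMV = (y_n - y_(n-1)) / (y*_n - y_(n-1)) * 100
EMV = (0.505 - 0.274) / (0.572 - 0.274) * 100 = 0.231 / 0.298 * 100 = 77.52

77.52 %


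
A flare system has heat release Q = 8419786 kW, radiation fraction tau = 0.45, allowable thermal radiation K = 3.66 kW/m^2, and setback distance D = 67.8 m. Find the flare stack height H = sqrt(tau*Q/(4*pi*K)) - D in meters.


tau*Q/(4*pi*K) = 0.45 * 8419786 / (4 * pi * 3.66) = 82380.2
sqrt(82380.2) = 287.02
H = 287.02 - 67.8 = 219.2

219.2 m
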